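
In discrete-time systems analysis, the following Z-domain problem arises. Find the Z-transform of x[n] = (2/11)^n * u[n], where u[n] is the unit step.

The Z-transform of a^n * u[n] is z/(z-a) for |z| > |a|.
Here a = 2/11, so X(z) = z/(z - (2/11)) = 11z/(11z - 2)
ROC: |z| > 2/11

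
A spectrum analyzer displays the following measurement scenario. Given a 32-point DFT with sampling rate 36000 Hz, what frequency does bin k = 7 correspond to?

The frequency of DFT bin k is: f_k = k * f_s / N
f_7 = 7 * 36000 / 32 = 7875 Hz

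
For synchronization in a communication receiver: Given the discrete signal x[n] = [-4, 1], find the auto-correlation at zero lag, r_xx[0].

The auto-correlation at zero lag r_xx[0] equals the signal energy.
r_xx[0] = sum of x[n]^2 = (-4)^2 + 1^2
= 16 + 1 = 17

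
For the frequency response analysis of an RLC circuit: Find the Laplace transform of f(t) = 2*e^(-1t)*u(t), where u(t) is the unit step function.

Standard Laplace transform pair:
e^(-at)*u(t) <-> 1/(s+a)
With a = 1: L{2*e^(-1t)*u(t)} = 2/(s+1), ROC: Re(s) > -1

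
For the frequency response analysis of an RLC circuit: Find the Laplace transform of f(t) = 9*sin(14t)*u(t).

Standard pair: sin(wt)*u(t) <-> w/(s^2+w^2)
With w = 14: L{9*sin(14t)*u(t)} = 126/(s^2+196)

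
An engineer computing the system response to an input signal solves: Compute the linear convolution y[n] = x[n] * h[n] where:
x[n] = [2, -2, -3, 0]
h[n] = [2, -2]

y[n] = sum_k x[k]*h[n-k]. Output length = len(x) + len(h) - 1 = 4 + 2 - 1 = 5.
y[0] = 2*2 = 4
y[1] = -2*2 + 2*-2 = -8
y[2] = -3*2 + -2*-2 = -2
y[3] = 0*2 + -3*-2 = 6
y[4] = 0*-2 = 0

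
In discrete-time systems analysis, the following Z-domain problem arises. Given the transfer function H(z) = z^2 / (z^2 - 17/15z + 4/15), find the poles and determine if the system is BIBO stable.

Poles are roots of the denominator: z^2 - 17/15z + 4/15 = 0.
Quadratic formula: z = [-(-17/15) +/- sqrt((-17/15)^2 - 4*(4/15))] / 2
Discriminant = 289/225 - 16/15 = 49/225; sqrt = 7/15.
z = (17/15 +/- 7/15) / 2 => z = 4/5 or z = 1/3.
|p1| = 1/3, |p2| = 4/5.
For BIBO stability, all poles must lie inside the unit circle (|p| < 1).
System is STABLE since both |p| < 1.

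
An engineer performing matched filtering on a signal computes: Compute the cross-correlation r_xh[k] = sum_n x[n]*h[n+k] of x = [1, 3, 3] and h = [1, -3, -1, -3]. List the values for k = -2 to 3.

Both sequences indexed from 0 and zero outside their support.
Lags with overlap: k = -2 to 3.
  r_xh[-2] = x[2]*h[0] = 3
  r_xh[-1] = x[1]*h[0] + x[2]*h[1] = -6
  r_xh[0] = x[0]*h[0] + x[1]*h[1] + x[2]*h[2] = -11
  r_xh[1] = x[0]*h[1] + x[1]*h[2] + x[2]*h[3] = -15
  r_xh[2] = x[0]*h[2] + x[1]*h[3] = -10
  r_xh[3] = x[0]*h[3] = -3
r_xh = [3, -6, -11, -15, -10, -3] (for k = -2, ..., 3)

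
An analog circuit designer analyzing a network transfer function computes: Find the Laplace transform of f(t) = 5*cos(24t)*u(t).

Standard pair: cos(wt)*u(t) <-> s/(s^2+w^2)
With w = 24: L{5*cos(24t)*u(t)} = 5s/(s^2+576)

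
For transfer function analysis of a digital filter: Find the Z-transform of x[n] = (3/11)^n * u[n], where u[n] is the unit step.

The Z-transform of a^n * u[n] is z/(z-a) for |z| > |a|.
Here a = 3/11, so X(z) = z/(z - (3/11)) = 11z/(11z - 3)
ROC: |z| > 3/11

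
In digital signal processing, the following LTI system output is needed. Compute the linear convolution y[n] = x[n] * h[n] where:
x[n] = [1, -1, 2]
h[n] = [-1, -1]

y[n] = sum_k x[k]*h[n-k]. Output length = len(x) + len(h) - 1 = 3 + 2 - 1 = 4.
y[0] = 1*-1 = -1
y[1] = -1*-1 + 1*-1 = 0
y[2] = 2*-1 + -1*-1 = -1
y[3] = 2*-1 = -2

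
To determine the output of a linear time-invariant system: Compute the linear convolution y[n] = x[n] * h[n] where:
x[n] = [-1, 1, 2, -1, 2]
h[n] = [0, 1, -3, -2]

y[n] = sum_k x[k]*h[n-k]. Output length = len(x) + len(h) - 1 = 5 + 4 - 1 = 8.
y[0] = -1*0 = 0
y[1] = 1*0 + -1*1 = -1
y[2] = 2*0 + 1*1 + -1*-3 = 4
y[3] = -1*0 + 2*1 + 1*-3 + -1*-2 = 1
y[4] = 2*0 + -1*1 + 2*-3 + 1*-2 = -9
y[5] = 2*1 + -1*-3 + 2*-2 = 1
y[6] = 2*-3 + -1*-2 = -4
y[7] = 2*-2 = -4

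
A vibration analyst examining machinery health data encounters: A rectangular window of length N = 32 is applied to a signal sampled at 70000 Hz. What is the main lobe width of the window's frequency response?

For a rectangular window of length N,
the main lobe width in frequency is 2*f_s/N.
= 2*70000/32 = 4375 Hz
This determines the minimum frequency separation for resolving two sinusoids.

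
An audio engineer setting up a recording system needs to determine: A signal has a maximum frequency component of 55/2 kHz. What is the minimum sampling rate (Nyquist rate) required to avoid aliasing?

By the Nyquist-Shannon sampling theorem,
the minimum sampling rate (Nyquist rate) must be at least 2 * f_max.
Nyquist rate = 2 * 55/2 kHz = 55 kHz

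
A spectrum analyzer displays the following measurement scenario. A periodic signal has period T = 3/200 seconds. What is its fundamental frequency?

The fundamental frequency is the reciprocal of the period.
f = 1/T = 1/(3/200) = 200/3 Hz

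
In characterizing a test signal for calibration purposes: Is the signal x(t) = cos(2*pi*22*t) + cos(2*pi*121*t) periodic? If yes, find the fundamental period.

f1 = 22 Hz, f2 = 121 Hz
Period T1 = 1/22, T2 = 1/121
Ratio T1/T2 = 121/22, which is rational.
The signal is periodic with fundamental period T = 1/GCD(22,121) = 1/11 s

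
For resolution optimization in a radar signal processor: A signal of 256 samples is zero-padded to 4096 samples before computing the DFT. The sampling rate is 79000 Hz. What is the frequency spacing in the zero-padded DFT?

Original DFT: N = 256, resolution = f_s/N = 79000/256 = 9875/32 Hz
Zero-padded DFT: N = 4096, resolution = f_s/N = 79000/4096 = 9875/512 Hz
Zero-padding interpolates the spectrum (finer frequency grid)
but does NOT improve the true spectral resolution (ability to resolve close frequencies).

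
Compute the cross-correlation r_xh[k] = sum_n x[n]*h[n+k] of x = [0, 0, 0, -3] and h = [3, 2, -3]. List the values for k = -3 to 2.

Both sequences indexed from 0 and zero outside their support.
Lags with overlap: k = -3 to 2.
  r_xh[-3] = x[3]*h[0] = -9
  r_xh[-2] = x[2]*h[0] + x[3]*h[1] = -6
  r_xh[-1] = x[1]*h[0] + x[2]*h[1] + x[3]*h[2] = 9
  r_xh[0] = x[0]*h[0] + x[1]*h[1] + x[2]*h[2] = 0
  r_xh[1] = x[0]*h[1] + x[1]*h[2] = 0
  r_xh[2] = x[0]*h[2] = 0
r_xh = [-9, -6, 9, 0, 0, 0] (for k = -3, ..., 2)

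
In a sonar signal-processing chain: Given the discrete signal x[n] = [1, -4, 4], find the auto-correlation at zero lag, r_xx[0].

The auto-correlation at zero lag r_xx[0] equals the signal energy.
r_xx[0] = sum of x[n]^2 = 1^2 + (-4)^2 + 4^2
= 1 + 16 + 16 = 33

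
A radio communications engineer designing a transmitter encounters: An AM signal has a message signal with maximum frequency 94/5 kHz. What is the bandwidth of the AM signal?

In AM (double-sideband), the bandwidth is twice the message frequency.
BW = 2 * f_m = 2 * 94/5 kHz = 188/5 kHz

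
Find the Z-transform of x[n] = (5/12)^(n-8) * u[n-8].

Time-shifting property: if X(z) = Z{x[n]}, then Z{x[n-d]} = z^(-d) * X(z)
X(z) = z/(z - 5/12) for x[n] = (5/12)^n * u[n]
Z{x[n-8]} = z^(-8) * z/(z - 5/12) = z^(-7)/(z - 5/12)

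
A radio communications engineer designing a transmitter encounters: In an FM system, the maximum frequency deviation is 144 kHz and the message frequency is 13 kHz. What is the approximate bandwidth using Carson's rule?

Carson's rule: BW = 2*(delta_f + f_m)
= 2*(144 + 13) kHz = 314 kHz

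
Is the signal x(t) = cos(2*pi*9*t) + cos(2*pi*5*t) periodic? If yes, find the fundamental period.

f1 = 9 Hz, f2 = 5 Hz
Period T1 = 1/9, T2 = 1/5
Ratio T1/T2 = 5/9, which is rational.
The signal is periodic with fundamental period T = 1/GCD(9,5) = 1 s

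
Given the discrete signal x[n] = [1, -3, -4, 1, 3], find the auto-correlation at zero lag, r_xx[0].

The auto-correlation at zero lag r_xx[0] equals the signal energy.
r_xx[0] = sum of x[n]^2 = 1^2 + (-3)^2 + (-4)^2 + 1^2 + 3^2
= 1 + 9 + 16 + 1 + 9 = 36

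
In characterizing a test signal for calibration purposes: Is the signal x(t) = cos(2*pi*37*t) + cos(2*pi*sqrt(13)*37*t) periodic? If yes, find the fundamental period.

f1 = 37 Hz, f2 = 37*sqrt(13) Hz
Ratio f2/f1 = sqrt(13), which is irrational.
Since the frequency ratio is irrational, no common period exists.
The signal is not periodic.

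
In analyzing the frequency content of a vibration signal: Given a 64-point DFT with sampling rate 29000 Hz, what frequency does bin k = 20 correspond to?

The frequency of DFT bin k is: f_k = k * f_s / N
f_20 = 20 * 29000 / 64 = 18125/2 Hz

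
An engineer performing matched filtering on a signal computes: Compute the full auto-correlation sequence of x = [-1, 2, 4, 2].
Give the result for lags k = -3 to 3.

r_xx[k] = sum_m x[m]*x[m+k], indexed from 0, for k = -3 to 3:
  r_xx[-3] = x[3]*x[0] = -2
  r_xx[-2] = x[2]*x[0] + x[3]*x[1] = 0
  r_xx[-1] = x[1]*x[0] + x[2]*x[1] + x[3]*x[2] = 14
  r_xx[0] = x[0]*x[0] + x[1]*x[1] + x[2]*x[2] + x[3]*x[3] = 25
  r_xx[1] = x[0]*x[1] + x[1]*x[2] + x[2]*x[3] = 14
  r_xx[2] = x[0]*x[2] + x[1]*x[3] = 0
  r_xx[3] = x[0]*x[3] = -2
r_xx = [-2, 0, 14, 25, 14, 0, -2]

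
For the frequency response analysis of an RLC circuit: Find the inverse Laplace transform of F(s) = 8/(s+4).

Standard pair: k/(s+a) <-> k*e^(-at)*u(t)
With k=8, a=4: f(t) = 8*e^(-4t)*u(t)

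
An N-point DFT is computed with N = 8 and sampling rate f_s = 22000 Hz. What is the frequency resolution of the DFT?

DFT frequency resolution = f_s / N
= 22000 / 8 = 2750 Hz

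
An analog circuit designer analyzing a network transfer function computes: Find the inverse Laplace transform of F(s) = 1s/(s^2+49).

Standard pair: s/(s^2+w^2) <-> cos(wt)*u(t)
With k=1, w=7: f(t) = cos(7t)*u(t)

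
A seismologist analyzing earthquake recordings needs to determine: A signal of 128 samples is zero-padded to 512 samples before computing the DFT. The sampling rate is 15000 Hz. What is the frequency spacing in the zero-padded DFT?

Original DFT: N = 128, resolution = f_s/N = 15000/128 = 1875/16 Hz
Zero-padded DFT: N = 512, resolution = f_s/N = 15000/512 = 1875/64 Hz
Zero-padding interpolates the spectrum (finer frequency grid)
but does NOT improve the true spectral resolution (ability to resolve close frequencies).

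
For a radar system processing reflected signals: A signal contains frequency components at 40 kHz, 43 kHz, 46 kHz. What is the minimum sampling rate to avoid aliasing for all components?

The highest frequency component is f_max = 46 kHz.
Nyquist rate = 2 * f_max = 2 * 46 kHz = 92 kHz.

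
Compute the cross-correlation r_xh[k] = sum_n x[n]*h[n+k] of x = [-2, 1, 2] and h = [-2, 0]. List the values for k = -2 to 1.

Both sequences indexed from 0 and zero outside their support.
Lags with overlap: k = -2 to 1.
  r_xh[-2] = x[2]*h[0] = -4
  r_xh[-1] = x[1]*h[0] + x[2]*h[1] = -2
  r_xh[0] = x[0]*h[0] + x[1]*h[1] = 4
  r_xh[1] = x[0]*h[1] = 0
r_xh = [-4, -2, 4, 0] (for k = -2, ..., 1)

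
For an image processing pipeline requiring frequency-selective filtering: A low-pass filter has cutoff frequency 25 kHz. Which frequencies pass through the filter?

A low-pass filter passes all frequencies below the cutoff frequency 25 kHz and attenuates higher frequencies.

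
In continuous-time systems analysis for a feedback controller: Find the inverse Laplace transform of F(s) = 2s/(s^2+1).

Standard pair: s/(s^2+w^2) <-> cos(wt)*u(t)
With k=2, w=1: f(t) = 2*cos(t)*u(t)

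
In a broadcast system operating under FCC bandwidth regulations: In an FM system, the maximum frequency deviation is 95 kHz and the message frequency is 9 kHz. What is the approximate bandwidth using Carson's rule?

Carson's rule: BW = 2*(delta_f + f_m)
= 2*(95 + 9) kHz = 208 kHz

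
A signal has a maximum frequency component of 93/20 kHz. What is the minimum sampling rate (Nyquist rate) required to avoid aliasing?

By the Nyquist-Shannon sampling theorem,
the minimum sampling rate (Nyquist rate) must be at least 2 * f_max.
Nyquist rate = 2 * 93/20 kHz = 93/10 kHz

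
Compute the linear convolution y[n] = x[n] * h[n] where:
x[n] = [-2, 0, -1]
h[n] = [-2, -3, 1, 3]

y[n] = sum_k x[k]*h[n-k]. Output length = len(x) + len(h) - 1 = 3 + 4 - 1 = 6.
y[0] = -2*-2 = 4
y[1] = 0*-2 + -2*-3 = 6
y[2] = -1*-2 + 0*-3 + -2*1 = 0
y[3] = -1*-3 + 0*1 + -2*3 = -3
y[4] = -1*1 + 0*3 = -1
y[5] = -1*3 = -3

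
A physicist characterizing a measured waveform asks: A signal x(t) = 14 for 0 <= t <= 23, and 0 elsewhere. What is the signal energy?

Energy = integral of |x(t)|^2 dt over the signal duration
= 14^2 * 23 = 196 * 23 = 4508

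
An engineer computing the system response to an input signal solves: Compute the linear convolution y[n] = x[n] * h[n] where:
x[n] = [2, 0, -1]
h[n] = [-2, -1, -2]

y[n] = sum_k x[k]*h[n-k]. Output length = len(x) + len(h) - 1 = 3 + 3 - 1 = 5.
y[0] = 2*-2 = -4
y[1] = 0*-2 + 2*-1 = -2
y[2] = -1*-2 + 0*-1 + 2*-2 = -2
y[3] = -1*-1 + 0*-2 = 1
y[4] = -1*-2 = 2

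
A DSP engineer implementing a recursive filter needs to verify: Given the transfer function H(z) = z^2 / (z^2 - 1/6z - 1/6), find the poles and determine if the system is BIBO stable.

Poles are roots of the denominator: z^2 - 1/6z - 1/6 = 0.
Quadratic formula: z = [-(-1/6) +/- sqrt((-1/6)^2 - 4*(-1/6))] / 2
Discriminant = 1/36 + 2/3 = 25/36; sqrt = 5/6.
z = (1/6 +/- 5/6) / 2 => z = 1/2 or z = -1/3.
|p1| = 1/3, |p2| = 1/2.
For BIBO stability, all poles must lie inside the unit circle (|p| < 1).
System is STABLE since both |p| < 1.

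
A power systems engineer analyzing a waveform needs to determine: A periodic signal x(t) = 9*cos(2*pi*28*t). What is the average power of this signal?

Average power of A*cos(wt) is A^2/2.
P = 9^2 / 2 = 81/2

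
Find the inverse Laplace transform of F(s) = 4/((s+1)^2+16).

Standard pair: w/((s+a)^2+w^2) <-> e^(-at)*sin(wt)*u(t)
With a=1, w=4: f(t) = e^(-t)*sin(4t)*u(t)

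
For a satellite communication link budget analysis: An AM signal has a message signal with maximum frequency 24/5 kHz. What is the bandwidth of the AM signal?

In AM (double-sideband), the bandwidth is twice the message frequency.
BW = 2 * f_m = 2 * 24/5 kHz = 48/5 kHz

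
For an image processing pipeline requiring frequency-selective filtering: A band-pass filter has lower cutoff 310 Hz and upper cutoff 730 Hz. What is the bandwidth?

Bandwidth = f_high - f_low
= 730 Hz - 310 Hz = 420 Hz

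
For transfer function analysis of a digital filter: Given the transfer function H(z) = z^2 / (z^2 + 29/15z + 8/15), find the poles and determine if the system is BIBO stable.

Poles are roots of the denominator: z^2 + 29/15z + 8/15 = 0.
Quadratic formula: z = [-(29/15) +/- sqrt((29/15)^2 - 4*(8/15))] / 2
Discriminant = 841/225 - 32/15 = 361/225; sqrt = 19/15.
z = (-29/15 +/- 19/15) / 2 => z = -1/3 or z = -8/5.
|p1| = 8/5, |p2| = 1/3.
For BIBO stability, all poles must lie inside the unit circle (|p| < 1).
System is UNSTABLE since at least one |p| >= 1.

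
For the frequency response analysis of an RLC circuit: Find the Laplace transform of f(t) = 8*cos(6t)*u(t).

Standard pair: cos(wt)*u(t) <-> s/(s^2+w^2)
With w = 6: L{8*cos(6t)*u(t)} = 8s/(s^2+36)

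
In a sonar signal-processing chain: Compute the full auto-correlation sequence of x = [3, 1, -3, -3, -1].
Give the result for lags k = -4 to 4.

r_xx[k] = sum_m x[m]*x[m+k], indexed from 0, for k = -4 to 4:
  r_xx[-4] = x[4]*x[0] = -3
  r_xx[-3] = x[3]*x[0] + x[4]*x[1] = -10
  r_xx[-2] = x[2]*x[0] + x[3]*x[1] + x[4]*x[2] = -9
  r_xx[-1] = x[1]*x[0] + x[2]*x[1] + x[3]*x[2] + x[4]*x[3] = 12
  r_xx[0] = x[0]*x[0] + x[1]*x[1] + x[2]*x[2] + x[3]*x[3] + x[4]*x[4] = 29
  r_xx[1] = x[0]*x[1] + x[1]*x[2] + x[2]*x[3] + x[3]*x[4] = 12
  r_xx[2] = x[0]*x[2] + x[1]*x[3] + x[2]*x[4] = -9
  r_xx[3] = x[0]*x[3] + x[1]*x[4] = -10
  r_xx[4] = x[0]*x[4] = -3
r_xx = [-3, -10, -9, 12, 29, 12, -9, -10, -3]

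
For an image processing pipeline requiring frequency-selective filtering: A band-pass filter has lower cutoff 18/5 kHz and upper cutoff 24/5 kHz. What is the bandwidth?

Bandwidth = f_high - f_low
= 24/5 kHz - 18/5 kHz = 6/5 kHz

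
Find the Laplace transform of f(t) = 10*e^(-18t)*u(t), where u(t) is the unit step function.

Standard Laplace transform pair:
e^(-at)*u(t) <-> 1/(s+a)
With a = 18: L{10*e^(-18t)*u(t)} = 10/(s+18), ROC: Re(s) > -18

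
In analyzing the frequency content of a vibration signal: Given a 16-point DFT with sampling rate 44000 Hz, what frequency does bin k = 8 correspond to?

The frequency of DFT bin k is: f_k = k * f_s / N
f_8 = 8 * 44000 / 16 = 22000 Hz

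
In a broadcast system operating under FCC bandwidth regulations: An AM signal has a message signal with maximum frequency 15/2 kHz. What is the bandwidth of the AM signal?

In AM (double-sideband), the bandwidth is twice the message frequency.
BW = 2 * f_m = 2 * 15/2 kHz = 15 kHz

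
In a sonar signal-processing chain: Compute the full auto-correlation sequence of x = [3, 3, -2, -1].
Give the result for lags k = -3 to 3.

r_xx[k] = sum_m x[m]*x[m+k], indexed from 0, for k = -3 to 3:
  r_xx[-3] = x[3]*x[0] = -3
  r_xx[-2] = x[2]*x[0] + x[3]*x[1] = -9
  r_xx[-1] = x[1]*x[0] + x[2]*x[1] + x[3]*x[2] = 5
  r_xx[0] = x[0]*x[0] + x[1]*x[1] + x[2]*x[2] + x[3]*x[3] = 23
  r_xx[1] = x[0]*x[1] + x[1]*x[2] + x[2]*x[3] = 5
  r_xx[2] = x[0]*x[2] + x[1]*x[3] = -9
  r_xx[3] = x[0]*x[3] = -3
r_xx = [-3, -9, 5, 23, 5, -9, -3]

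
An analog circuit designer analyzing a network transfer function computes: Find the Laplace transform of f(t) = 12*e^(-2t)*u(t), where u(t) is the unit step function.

Standard Laplace transform pair:
e^(-at)*u(t) <-> 1/(s+a)
With a = 2: L{12*e^(-2t)*u(t)} = 12/(s+2), ROC: Re(s) > -2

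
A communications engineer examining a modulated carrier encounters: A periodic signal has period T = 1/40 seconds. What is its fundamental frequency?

The fundamental frequency is the reciprocal of the period.
f = 1/T = 1/(1/40) = 40 Hz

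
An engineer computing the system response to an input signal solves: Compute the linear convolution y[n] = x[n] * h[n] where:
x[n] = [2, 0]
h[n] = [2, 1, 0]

y[n] = sum_k x[k]*h[n-k]. Output length = len(x) + len(h) - 1 = 2 + 3 - 1 = 4.
y[0] = 2*2 = 4
y[1] = 0*2 + 2*1 = 2
y[2] = 0*1 + 2*0 = 0
y[3] = 0*0 = 0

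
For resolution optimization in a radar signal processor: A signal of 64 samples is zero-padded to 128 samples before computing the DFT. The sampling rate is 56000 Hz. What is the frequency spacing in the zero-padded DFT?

Original DFT: N = 64, resolution = f_s/N = 56000/64 = 875 Hz
Zero-padded DFT: N = 128, resolution = f_s/N = 56000/128 = 875/2 Hz
Zero-padding interpolates the spectrum (finer frequency grid)
but does NOT improve the true spectral resolution (ability to resolve close frequencies).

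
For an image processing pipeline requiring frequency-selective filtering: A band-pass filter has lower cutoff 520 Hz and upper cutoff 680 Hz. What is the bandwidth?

Bandwidth = f_high - f_low
= 680 Hz - 520 Hz = 160 Hz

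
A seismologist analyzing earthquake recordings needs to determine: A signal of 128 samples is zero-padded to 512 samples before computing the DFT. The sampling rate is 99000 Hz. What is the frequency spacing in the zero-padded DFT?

Original DFT: N = 128, resolution = f_s/N = 99000/128 = 12375/16 Hz
Zero-padded DFT: N = 512, resolution = f_s/N = 99000/512 = 12375/64 Hz
Zero-padding interpolates the spectrum (finer frequency grid)
but does NOT improve the true spectral resolution (ability to resolve close frequencies).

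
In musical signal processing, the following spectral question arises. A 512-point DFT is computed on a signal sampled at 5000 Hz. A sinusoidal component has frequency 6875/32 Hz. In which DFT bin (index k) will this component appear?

DFT frequency resolution = f_s/N = 5000/512 = 625/64 Hz
Bin index k = f_signal / resolution = 6875/32 / 625/64 = 22
The signal frequency 6875/32 Hz falls in DFT bin k = 22.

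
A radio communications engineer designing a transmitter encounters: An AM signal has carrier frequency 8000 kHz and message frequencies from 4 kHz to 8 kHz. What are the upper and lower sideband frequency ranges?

Upper sideband (USB) = fc + [fm_low, fm_high] = 8000 + [4, 8] = [8004, 8008] kHz
Lower sideband (LSB) = fc - [fm_high, fm_low] = 8000 - [8, 4] = [7992, 7996] kHz
Total occupied spectrum: 7992 kHz to 8008 kHz (plus carrier at 8000 kHz)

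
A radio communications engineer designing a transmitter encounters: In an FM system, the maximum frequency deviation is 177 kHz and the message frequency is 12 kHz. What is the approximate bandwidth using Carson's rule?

Carson's rule: BW = 2*(delta_f + f_m)
= 2*(177 + 12) kHz = 378 kHz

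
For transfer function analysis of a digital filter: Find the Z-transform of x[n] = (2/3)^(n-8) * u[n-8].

Time-shifting property: if X(z) = Z{x[n]}, then Z{x[n-d]} = z^(-d) * X(z)
X(z) = z/(z - 2/3) for x[n] = (2/3)^n * u[n]
Z{x[n-8]} = z^(-8) * z/(z - 2/3) = z^(-7)/(z - 2/3)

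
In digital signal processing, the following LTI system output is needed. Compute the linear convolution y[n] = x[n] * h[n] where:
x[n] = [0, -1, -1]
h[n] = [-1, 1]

y[n] = sum_k x[k]*h[n-k]. Output length = len(x) + len(h) - 1 = 3 + 2 - 1 = 4.
y[0] = 0*-1 = 0
y[1] = -1*-1 + 0*1 = 1
y[2] = -1*-1 + -1*1 = 0
y[3] = -1*1 = -1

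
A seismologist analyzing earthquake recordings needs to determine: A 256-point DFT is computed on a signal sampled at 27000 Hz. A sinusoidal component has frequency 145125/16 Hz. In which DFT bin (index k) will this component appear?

DFT frequency resolution = f_s/N = 27000/256 = 3375/32 Hz
Bin index k = f_signal / resolution = 145125/16 / 3375/32 = 86
The signal frequency 145125/16 Hz falls in DFT bin k = 86.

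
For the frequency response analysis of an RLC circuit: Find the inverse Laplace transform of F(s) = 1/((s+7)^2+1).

Standard pair: w/((s+a)^2+w^2) <-> e^(-at)*sin(wt)*u(t)
With a=7, w=1: f(t) = e^(-7t)*sin(t)*u(t)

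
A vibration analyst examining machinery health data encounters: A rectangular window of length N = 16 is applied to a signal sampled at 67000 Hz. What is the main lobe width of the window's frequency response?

For a rectangular window of length N,
the main lobe width in frequency is 2*f_s/N.
= 2*67000/16 = 8375 Hz
This determines the minimum frequency separation for resolving two sinusoids.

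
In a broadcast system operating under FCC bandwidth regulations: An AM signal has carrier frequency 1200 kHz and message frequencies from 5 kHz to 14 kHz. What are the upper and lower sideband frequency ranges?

Upper sideband (USB) = fc + [fm_low, fm_high] = 1200 + [5, 14] = [1205, 1214] kHz
Lower sideband (LSB) = fc - [fm_high, fm_low] = 1200 - [14, 5] = [1186, 1195] kHz
Total occupied spectrum: 1186 kHz to 1214 kHz (plus carrier at 1200 kHz)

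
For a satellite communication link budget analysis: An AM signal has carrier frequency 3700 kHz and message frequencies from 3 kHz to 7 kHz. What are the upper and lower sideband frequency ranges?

Upper sideband (USB) = fc + [fm_low, fm_high] = 3700 + [3, 7] = [3703, 3707] kHz
Lower sideband (LSB) = fc - [fm_high, fm_low] = 3700 - [7, 3] = [3693, 3697] kHz
Total occupied spectrum: 3693 kHz to 3707 kHz (plus carrier at 3700 kHz)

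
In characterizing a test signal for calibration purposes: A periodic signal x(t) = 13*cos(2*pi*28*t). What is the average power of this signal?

Average power of A*cos(wt) is A^2/2.
P = 13^2 / 2 = 169/2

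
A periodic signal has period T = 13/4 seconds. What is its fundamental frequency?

The fundamental frequency is the reciprocal of the period.
f = 1/T = 1/(13/4) = 4/13 Hz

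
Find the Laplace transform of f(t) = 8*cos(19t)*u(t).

Standard pair: cos(wt)*u(t) <-> s/(s^2+w^2)
With w = 19: L{8*cos(19t)*u(t)} = 8s/(s^2+361)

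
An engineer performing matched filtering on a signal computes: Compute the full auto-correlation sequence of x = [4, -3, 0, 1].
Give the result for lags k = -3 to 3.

r_xx[k] = sum_m x[m]*x[m+k], indexed from 0, for k = -3 to 3:
  r_xx[-3] = x[3]*x[0] = 4
  r_xx[-2] = x[2]*x[0] + x[3]*x[1] = -3
  r_xx[-1] = x[1]*x[0] + x[2]*x[1] + x[3]*x[2] = -12
  r_xx[0] = x[0]*x[0] + x[1]*x[1] + x[2]*x[2] + x[3]*x[3] = 26
  r_xx[1] = x[0]*x[1] + x[1]*x[2] + x[2]*x[3] = -12
  r_xx[2] = x[0]*x[2] + x[1]*x[3] = -3
  r_xx[3] = x[0]*x[3] = 4
r_xx = [4, -3, -12, 26, -12, -3, 4]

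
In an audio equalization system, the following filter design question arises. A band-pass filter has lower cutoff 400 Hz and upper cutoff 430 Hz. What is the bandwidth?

Bandwidth = f_high - f_low
= 430 Hz - 400 Hz = 30 Hz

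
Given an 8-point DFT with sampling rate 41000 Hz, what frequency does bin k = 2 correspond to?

The frequency of DFT bin k is: f_k = k * f_s / N
f_2 = 2 * 41000 / 8 = 10250 Hz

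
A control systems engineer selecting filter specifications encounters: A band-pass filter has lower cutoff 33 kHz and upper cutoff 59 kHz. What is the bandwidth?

Bandwidth = f_high - f_low
= 59 kHz - 33 kHz = 26 kHz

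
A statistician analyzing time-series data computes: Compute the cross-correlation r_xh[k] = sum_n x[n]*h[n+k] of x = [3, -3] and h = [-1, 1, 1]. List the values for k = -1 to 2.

Both sequences indexed from 0 and zero outside their support.
Lags with overlap: k = -1 to 2.
  r_xh[-1] = x[1]*h[0] = 3
  r_xh[0] = x[0]*h[0] + x[1]*h[1] = -6
  r_xh[1] = x[0]*h[1] + x[1]*h[2] = 0
  r_xh[2] = x[0]*h[2] = 3
r_xh = [3, -6, 0, 3] (for k = -1, ..., 2)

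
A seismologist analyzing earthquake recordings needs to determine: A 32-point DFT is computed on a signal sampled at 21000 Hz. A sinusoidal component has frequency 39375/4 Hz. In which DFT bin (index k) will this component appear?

DFT frequency resolution = f_s/N = 21000/32 = 2625/4 Hz
Bin index k = f_signal / resolution = 39375/4 / 2625/4 = 15
The signal frequency 39375/4 Hz falls in DFT bin k = 15.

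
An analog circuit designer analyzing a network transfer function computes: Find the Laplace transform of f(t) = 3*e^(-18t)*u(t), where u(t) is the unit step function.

Standard Laplace transform pair:
e^(-at)*u(t) <-> 1/(s+a)
With a = 18: L{3*e^(-18t)*u(t)} = 3/(s+18), ROC: Re(s) > -18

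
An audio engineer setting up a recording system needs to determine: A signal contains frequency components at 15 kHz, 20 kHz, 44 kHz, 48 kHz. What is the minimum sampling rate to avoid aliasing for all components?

The highest frequency component is f_max = 48 kHz.
Nyquist rate = 2 * f_max = 2 * 48 kHz = 96 kHz.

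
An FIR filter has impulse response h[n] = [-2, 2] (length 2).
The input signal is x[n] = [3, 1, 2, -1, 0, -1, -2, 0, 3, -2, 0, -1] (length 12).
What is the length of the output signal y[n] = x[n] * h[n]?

For linear convolution, the output length is:
len(y) = len(x) + len(h) - 1 = 12 + 2 - 1 = 13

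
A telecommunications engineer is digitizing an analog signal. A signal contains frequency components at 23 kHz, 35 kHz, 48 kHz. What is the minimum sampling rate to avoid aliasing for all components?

The highest frequency component is f_max = 48 kHz.
Nyquist rate = 2 * f_max = 2 * 48 kHz = 96 kHz.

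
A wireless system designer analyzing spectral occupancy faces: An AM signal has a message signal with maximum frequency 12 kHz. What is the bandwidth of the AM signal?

In AM (double-sideband), the bandwidth is twice the message frequency.
BW = 2 * f_m = 2 * 12 kHz = 24 kHz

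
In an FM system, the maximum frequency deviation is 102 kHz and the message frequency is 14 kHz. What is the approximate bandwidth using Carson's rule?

Carson's rule: BW = 2*(delta_f + f_m)
= 2*(102 + 14) kHz = 232 kHz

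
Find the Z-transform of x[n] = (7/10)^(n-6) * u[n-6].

Time-shifting property: if X(z) = Z{x[n]}, then Z{x[n-d]} = z^(-d) * X(z)
X(z) = z/(z - 7/10) for x[n] = (7/10)^n * u[n]
Z{x[n-6]} = z^(-6) * z/(z - 7/10) = z^(-5)/(z - 7/10)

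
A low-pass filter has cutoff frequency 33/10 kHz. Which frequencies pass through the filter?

A low-pass filter passes all frequencies below the cutoff frequency 33/10 kHz and attenuates higher frequencies.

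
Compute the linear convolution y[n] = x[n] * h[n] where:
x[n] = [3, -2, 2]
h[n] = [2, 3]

y[n] = sum_k x[k]*h[n-k]. Output length = len(x) + len(h) - 1 = 3 + 2 - 1 = 4.
y[0] = 3*2 = 6
y[1] = -2*2 + 3*3 = 5
y[2] = 2*2 + -2*3 = -2
y[3] = 2*3 = 6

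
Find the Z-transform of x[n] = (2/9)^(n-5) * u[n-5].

Time-shifting property: if X(z) = Z{x[n]}, then Z{x[n-d]} = z^(-d) * X(z)
X(z) = z/(z - 2/9) for x[n] = (2/9)^n * u[n]
Z{x[n-5]} = z^(-5) * z/(z - 2/9) = z^(-4)/(z - 2/9)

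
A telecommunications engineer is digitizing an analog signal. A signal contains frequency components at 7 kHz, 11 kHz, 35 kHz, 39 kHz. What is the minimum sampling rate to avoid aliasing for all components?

The highest frequency component is f_max = 39 kHz.
Nyquist rate = 2 * f_max = 2 * 39 kHz = 78 kHz.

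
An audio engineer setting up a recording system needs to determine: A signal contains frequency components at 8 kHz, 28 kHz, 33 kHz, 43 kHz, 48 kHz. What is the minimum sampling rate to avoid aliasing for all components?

The highest frequency component is f_max = 48 kHz.
Nyquist rate = 2 * f_max = 2 * 48 kHz = 96 kHz.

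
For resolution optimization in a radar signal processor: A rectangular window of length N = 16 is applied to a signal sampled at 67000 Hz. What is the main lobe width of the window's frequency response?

For a rectangular window of length N,
the main lobe width in frequency is 2*f_s/N.
= 2*67000/16 = 8375 Hz
This determines the minimum frequency separation for resolving two sinusoids.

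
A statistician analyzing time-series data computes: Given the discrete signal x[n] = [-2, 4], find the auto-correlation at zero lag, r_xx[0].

The auto-correlation at zero lag r_xx[0] equals the signal energy.
r_xx[0] = sum of x[n]^2 = (-2)^2 + 4^2
= 4 + 16 = 20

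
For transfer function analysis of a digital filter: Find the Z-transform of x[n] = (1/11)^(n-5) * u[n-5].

Time-shifting property: if X(z) = Z{x[n]}, then Z{x[n-d]} = z^(-d) * X(z)
X(z) = z/(z - 1/11) for x[n] = (1/11)^n * u[n]
Z{x[n-5]} = z^(-5) * z/(z - 1/11) = z^(-4)/(z - 1/11)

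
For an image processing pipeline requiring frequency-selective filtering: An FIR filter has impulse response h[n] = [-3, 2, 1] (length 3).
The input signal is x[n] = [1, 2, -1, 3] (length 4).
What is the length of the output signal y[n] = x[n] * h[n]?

For linear convolution, the output length is:
len(y) = len(x) + len(h) - 1 = 4 + 3 - 1 = 6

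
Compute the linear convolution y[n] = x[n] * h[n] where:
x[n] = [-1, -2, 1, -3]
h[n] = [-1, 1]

y[n] = sum_k x[k]*h[n-k]. Output length = len(x) + len(h) - 1 = 4 + 2 - 1 = 5.
y[0] = -1*-1 = 1
y[1] = -2*-1 + -1*1 = 1
y[2] = 1*-1 + -2*1 = -3
y[3] = -3*-1 + 1*1 = 4
y[4] = -3*1 = -3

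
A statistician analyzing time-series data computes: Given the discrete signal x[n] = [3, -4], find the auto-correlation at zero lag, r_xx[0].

The auto-correlation at zero lag r_xx[0] equals the signal energy.
r_xx[0] = sum of x[n]^2 = 3^2 + (-4)^2
= 9 + 16 = 25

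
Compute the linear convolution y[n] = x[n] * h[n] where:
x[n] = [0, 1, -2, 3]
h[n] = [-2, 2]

y[n] = sum_k x[k]*h[n-k]. Output length = len(x) + len(h) - 1 = 4 + 2 - 1 = 5.
y[0] = 0*-2 = 0
y[1] = 1*-2 + 0*2 = -2
y[2] = -2*-2 + 1*2 = 6
y[3] = 3*-2 + -2*2 = -10
y[4] = 3*2 = 6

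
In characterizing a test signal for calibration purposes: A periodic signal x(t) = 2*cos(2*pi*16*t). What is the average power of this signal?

Average power of A*cos(wt) is A^2/2.
P = 2^2 / 2 = 4/2 = 2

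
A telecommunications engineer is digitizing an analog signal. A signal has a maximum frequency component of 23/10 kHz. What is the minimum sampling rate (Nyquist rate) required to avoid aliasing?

By the Nyquist-Shannon sampling theorem,
the minimum sampling rate (Nyquist rate) must be at least 2 * f_max.
Nyquist rate = 2 * 23/10 kHz = 23/5 kHz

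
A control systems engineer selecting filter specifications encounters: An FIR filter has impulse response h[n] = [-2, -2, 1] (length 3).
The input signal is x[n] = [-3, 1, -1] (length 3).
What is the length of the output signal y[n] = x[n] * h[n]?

For linear convolution, the output length is:
len(y) = len(x) + len(h) - 1 = 3 + 3 - 1 = 5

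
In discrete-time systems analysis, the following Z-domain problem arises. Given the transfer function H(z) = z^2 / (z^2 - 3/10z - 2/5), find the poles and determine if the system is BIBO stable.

Poles are roots of the denominator: z^2 - 3/10z - 2/5 = 0.
Quadratic formula: z = [-(-3/10) +/- sqrt((-3/10)^2 - 4*(-2/5))] / 2
Discriminant = 9/100 + 8/5 = 169/100; sqrt = 13/10.
z = (3/10 +/- 13/10) / 2 => z = 4/5 or z = -1/2.
|p1| = 1/2, |p2| = 4/5.
For BIBO stability, all poles must lie inside the unit circle (|p| < 1).
System is STABLE since both |p| < 1.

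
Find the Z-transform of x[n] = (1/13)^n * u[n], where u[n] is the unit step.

The Z-transform of a^n * u[n] is z/(z-a) for |z| > |a|.
Here a = 1/13, so X(z) = z/(z - (1/13)) = 13z/(13z - 1)
ROC: |z| > 1/13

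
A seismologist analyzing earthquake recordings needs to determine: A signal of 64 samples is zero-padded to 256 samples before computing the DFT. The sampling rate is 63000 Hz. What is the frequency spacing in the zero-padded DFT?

Original DFT: N = 64, resolution = f_s/N = 63000/64 = 7875/8 Hz
Zero-padded DFT: N = 256, resolution = f_s/N = 63000/256 = 7875/32 Hz
Zero-padding interpolates the spectrum (finer frequency grid)
but does NOT improve the true spectral resolution (ability to resolve close frequencies).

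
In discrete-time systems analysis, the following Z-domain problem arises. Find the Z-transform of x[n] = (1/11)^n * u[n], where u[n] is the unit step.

The Z-transform of a^n * u[n] is z/(z-a) for |z| > |a|.
Here a = 1/11, so X(z) = z/(z - (1/11)) = 11z/(11z - 1)
ROC: |z| > 1/11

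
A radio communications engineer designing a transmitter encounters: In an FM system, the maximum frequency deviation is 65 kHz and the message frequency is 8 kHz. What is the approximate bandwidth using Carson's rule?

Carson's rule: BW = 2*(delta_f + f_m)
= 2*(65 + 8) kHz = 146 kHz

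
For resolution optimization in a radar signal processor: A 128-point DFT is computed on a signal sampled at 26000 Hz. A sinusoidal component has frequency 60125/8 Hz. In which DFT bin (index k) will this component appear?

DFT frequency resolution = f_s/N = 26000/128 = 1625/8 Hz
Bin index k = f_signal / resolution = 60125/8 / 1625/8 = 37
The signal frequency 60125/8 Hz falls in DFT bin k = 37.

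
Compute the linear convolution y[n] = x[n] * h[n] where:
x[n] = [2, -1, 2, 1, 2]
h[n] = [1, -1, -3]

y[n] = sum_k x[k]*h[n-k]. Output length = len(x) + len(h) - 1 = 5 + 3 - 1 = 7.
y[0] = 2*1 = 2
y[1] = -1*1 + 2*-1 = -3
y[2] = 2*1 + -1*-1 + 2*-3 = -3
y[3] = 1*1 + 2*-1 + -1*-3 = 2
y[4] = 2*1 + 1*-1 + 2*-3 = -5
y[5] = 2*-1 + 1*-3 = -5
y[6] = 2*-3 = -6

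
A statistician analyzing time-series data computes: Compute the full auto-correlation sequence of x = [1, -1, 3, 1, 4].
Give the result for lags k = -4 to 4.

r_xx[k] = sum_m x[m]*x[m+k], indexed from 0, for k = -4 to 4:
  r_xx[-4] = x[4]*x[0] = 4
  r_xx[-3] = x[3]*x[0] + x[4]*x[1] = -3
  r_xx[-2] = x[2]*x[0] + x[3]*x[1] + x[4]*x[2] = 14
  r_xx[-1] = x[1]*x[0] + x[2]*x[1] + x[3]*x[2] + x[4]*x[3] = 3
  r_xx[0] = x[0]*x[0] + x[1]*x[1] + x[2]*x[2] + x[3]*x[3] + x[4]*x[4] = 28
  r_xx[1] = x[0]*x[1] + x[1]*x[2] + x[2]*x[3] + x[3]*x[4] = 3
  r_xx[2] = x[0]*x[2] + x[1]*x[3] + x[2]*x[4] = 14
  r_xx[3] = x[0]*x[3] + x[1]*x[4] = -3
  r_xx[4] = x[0]*x[4] = 4
r_xx = [4, -3, 14, 3, 28, 3, 14, -3, 4]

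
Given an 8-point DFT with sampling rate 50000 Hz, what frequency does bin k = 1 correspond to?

The frequency of DFT bin k is: f_k = k * f_s / N
f_1 = 1 * 50000 / 8 = 6250 Hz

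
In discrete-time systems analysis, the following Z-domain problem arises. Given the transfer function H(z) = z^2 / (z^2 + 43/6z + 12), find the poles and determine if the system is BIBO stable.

Poles are roots of the denominator: z^2 + 43/6z + 12 = 0.
Quadratic formula: z = [-(43/6) +/- sqrt((43/6)^2 - 4*(12))] / 2
Discriminant = 1849/36 - 48 = 121/36; sqrt = 11/6.
z = (-43/6 +/- 11/6) / 2 => z = -8/3 or z = -9/2.
|p1| = 9/2, |p2| = 8/3.
For BIBO stability, all poles must lie inside the unit circle (|p| < 1).
System is UNSTABLE since at least one |p| >= 1.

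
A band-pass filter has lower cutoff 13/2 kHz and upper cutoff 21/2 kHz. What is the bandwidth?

Bandwidth = f_high - f_low
= 21/2 kHz - 13/2 kHz = 4 kHz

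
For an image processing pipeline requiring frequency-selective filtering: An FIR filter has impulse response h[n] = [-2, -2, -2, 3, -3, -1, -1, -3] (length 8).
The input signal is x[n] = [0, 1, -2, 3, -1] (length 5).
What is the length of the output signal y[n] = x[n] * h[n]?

For linear convolution, the output length is:
len(y) = len(x) + len(h) - 1 = 5 + 8 - 1 = 12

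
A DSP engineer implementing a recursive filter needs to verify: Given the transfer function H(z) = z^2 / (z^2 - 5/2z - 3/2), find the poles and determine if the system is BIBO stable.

Poles are roots of the denominator: z^2 - 5/2z - 3/2 = 0.
Quadratic formula: z = [-(-5/2) +/- sqrt((-5/2)^2 - 4*(-3/2))] / 2
Discriminant = 25/4 + 6 = 49/4; sqrt = 7/2.
z = (5/2 +/- 7/2) / 2 => z = 3 or z = -1/2.
|p1| = 3, |p2| = 1/2.
For BIBO stability, all poles must lie inside the unit circle (|p| < 1).
System is UNSTABLE since at least one |p| >= 1.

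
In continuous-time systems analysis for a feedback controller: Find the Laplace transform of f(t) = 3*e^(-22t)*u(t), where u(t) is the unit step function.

Standard Laplace transform pair:
e^(-at)*u(t) <-> 1/(s+a)
With a = 22: L{3*e^(-22t)*u(t)} = 3/(s+22), ROC: Re(s) > -22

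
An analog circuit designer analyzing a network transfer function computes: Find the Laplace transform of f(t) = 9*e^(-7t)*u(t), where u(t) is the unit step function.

Standard Laplace transform pair:
e^(-at)*u(t) <-> 1/(s+a)
With a = 7: L{9*e^(-7t)*u(t)} = 9/(s+7), ROC: Re(s) > -7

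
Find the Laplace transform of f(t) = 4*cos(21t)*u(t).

Standard pair: cos(wt)*u(t) <-> s/(s^2+w^2)
With w = 21: L{4*cos(21t)*u(t)} = 4s/(s^2+441)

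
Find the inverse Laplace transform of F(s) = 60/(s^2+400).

Standard pair: w/(s^2+w^2) <-> sin(wt)*u(t)
Recognize w^2 = 400, so w = 20; numerator 60 = 3*20.
f(t) = 3*sin(20t)*u(t)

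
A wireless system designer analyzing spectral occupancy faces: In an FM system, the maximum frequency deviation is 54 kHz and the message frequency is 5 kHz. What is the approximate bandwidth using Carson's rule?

Carson's rule: BW = 2*(delta_f + f_m)
= 2*(54 + 5) kHz = 118 kHz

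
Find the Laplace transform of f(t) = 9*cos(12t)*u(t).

Standard pair: cos(wt)*u(t) <-> s/(s^2+w^2)
With w = 12: L{9*cos(12t)*u(t)} = 9s/(s^2+144)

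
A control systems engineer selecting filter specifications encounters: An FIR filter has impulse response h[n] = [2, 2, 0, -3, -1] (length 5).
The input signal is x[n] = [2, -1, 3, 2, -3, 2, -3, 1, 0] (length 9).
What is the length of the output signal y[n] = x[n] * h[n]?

For linear convolution, the output length is:
len(y) = len(x) + len(h) - 1 = 9 + 5 - 1 = 13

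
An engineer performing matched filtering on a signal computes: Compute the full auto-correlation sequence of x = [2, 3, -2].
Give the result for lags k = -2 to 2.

r_xx[k] = sum_m x[m]*x[m+k], indexed from 0, for k = -2 to 2:
  r_xx[-2] = x[2]*x[0] = -4
  r_xx[-1] = x[1]*x[0] + x[2]*x[1] = 0
  r_xx[0] = x[0]*x[0] + x[1]*x[1] + x[2]*x[2] = 17
  r_xx[1] = x[0]*x[1] + x[1]*x[2] = 0
  r_xx[2] = x[0]*x[2] = -4
r_xx = [-4, 0, 17, 0, -4]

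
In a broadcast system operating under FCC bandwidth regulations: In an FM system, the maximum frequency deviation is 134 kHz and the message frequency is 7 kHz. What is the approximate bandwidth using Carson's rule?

Carson's rule: BW = 2*(delta_f + f_m)
= 2*(134 + 7) kHz = 282 kHz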